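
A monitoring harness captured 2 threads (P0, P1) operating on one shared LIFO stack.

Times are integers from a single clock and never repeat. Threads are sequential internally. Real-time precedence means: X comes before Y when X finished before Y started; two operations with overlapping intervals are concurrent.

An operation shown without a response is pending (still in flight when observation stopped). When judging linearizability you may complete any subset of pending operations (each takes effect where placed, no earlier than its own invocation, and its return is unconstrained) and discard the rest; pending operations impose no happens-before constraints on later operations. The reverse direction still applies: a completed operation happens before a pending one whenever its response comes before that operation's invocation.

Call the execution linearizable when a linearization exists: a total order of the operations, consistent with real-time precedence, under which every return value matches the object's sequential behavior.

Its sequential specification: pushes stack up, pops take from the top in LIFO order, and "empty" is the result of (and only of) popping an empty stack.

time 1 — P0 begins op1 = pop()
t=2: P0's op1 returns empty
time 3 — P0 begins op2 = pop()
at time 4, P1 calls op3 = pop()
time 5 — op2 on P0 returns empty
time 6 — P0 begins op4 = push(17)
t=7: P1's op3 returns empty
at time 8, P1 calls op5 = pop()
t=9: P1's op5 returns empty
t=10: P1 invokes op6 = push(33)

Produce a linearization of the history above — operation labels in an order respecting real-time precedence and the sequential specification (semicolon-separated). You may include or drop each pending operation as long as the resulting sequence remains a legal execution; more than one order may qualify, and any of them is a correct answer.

step 1: op1 pop() → empty — stack <>
step 2: op2 pop() → empty — stack <>
step 3: op3 pop() → empty — stack <>
step 4: op5 pop() → empty — stack <>

op1; op2; op3; op5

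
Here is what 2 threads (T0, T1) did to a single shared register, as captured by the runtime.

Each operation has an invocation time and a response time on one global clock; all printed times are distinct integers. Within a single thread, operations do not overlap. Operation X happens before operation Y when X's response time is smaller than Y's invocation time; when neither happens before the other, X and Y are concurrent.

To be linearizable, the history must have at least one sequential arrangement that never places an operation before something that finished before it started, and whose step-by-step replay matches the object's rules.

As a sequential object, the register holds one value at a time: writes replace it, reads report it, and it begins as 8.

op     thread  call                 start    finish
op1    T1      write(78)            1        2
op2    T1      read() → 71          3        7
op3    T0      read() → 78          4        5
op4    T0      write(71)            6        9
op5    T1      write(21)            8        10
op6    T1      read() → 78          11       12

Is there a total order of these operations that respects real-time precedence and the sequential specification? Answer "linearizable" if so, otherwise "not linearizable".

not linearizable

events 1..11 are fine; event 12 — the response of op6 at time 12 — makes the prefix non-linearizable
the 6 completed operations admit 5 real-time orders; each fails the register replay
sample order op1, op2, op3, op4, op5, op6 stalls at step 2 — op2 read() → 71 has no legal effect
sample order op1, op2, op3, op5, op4, op6 stalls at step 2 — op2 read() → 71 has no legal effect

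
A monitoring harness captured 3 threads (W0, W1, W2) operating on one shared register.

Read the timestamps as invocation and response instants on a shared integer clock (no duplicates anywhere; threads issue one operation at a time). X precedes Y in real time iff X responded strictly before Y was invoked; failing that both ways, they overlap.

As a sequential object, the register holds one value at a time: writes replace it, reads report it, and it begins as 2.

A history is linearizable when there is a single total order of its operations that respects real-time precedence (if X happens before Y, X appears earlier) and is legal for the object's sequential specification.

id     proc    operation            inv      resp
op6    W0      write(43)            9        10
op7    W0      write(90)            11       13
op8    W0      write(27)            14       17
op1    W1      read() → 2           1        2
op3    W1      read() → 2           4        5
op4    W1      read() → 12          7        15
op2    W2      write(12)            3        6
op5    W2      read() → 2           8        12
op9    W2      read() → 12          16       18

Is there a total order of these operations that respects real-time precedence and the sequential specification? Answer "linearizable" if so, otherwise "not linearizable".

not linearizable

prefix check: 1..11 passes, 1..12 fails once op5's time-12 response joins
4 orders of the 5 completed register ops respect real time; none is legal
no escape via the 2 pending operations (op4, op7): every completion choice fails
sample order op1, op2, op3, op5, op6 (pending dropped) stalls at step 3 — op3 read() → 2 has no legal effect
sample order op1, op2, op3, op6, op5 (pending dropped) stalls at step 3 — op3 read() → 2 has no legal effect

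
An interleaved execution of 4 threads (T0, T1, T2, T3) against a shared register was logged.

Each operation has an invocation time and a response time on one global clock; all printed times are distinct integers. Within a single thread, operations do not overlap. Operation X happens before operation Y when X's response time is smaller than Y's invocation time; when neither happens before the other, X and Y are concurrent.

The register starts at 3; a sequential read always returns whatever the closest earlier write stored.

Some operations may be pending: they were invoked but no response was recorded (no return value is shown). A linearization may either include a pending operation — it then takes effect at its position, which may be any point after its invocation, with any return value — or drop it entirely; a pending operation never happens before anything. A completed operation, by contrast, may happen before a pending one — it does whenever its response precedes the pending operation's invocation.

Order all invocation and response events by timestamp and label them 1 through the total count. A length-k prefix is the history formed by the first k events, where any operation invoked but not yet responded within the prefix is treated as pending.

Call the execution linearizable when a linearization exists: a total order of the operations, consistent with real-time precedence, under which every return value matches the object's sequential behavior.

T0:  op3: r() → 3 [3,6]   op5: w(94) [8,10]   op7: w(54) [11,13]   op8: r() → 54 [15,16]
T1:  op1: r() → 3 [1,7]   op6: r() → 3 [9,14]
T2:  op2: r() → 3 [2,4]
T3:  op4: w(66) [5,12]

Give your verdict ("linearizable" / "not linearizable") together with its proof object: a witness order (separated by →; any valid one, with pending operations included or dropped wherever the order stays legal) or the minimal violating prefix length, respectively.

linearizable — witness: op1 → op2 → op3 → op6 → op4 → op5 → op7 → op8

1. op1 r() → 3, leaving value 3
2. op2 r() → 3, leaving value 3
3. op3 r() → 3, leaving value 3
4. op6 r() → 3, leaving value 3
5. op4 w(66), leaving value 66
6. op5 w(94), leaving value 94
7. op7 w(54), leaving value 54
8. op8 r() → 54, leaving value 54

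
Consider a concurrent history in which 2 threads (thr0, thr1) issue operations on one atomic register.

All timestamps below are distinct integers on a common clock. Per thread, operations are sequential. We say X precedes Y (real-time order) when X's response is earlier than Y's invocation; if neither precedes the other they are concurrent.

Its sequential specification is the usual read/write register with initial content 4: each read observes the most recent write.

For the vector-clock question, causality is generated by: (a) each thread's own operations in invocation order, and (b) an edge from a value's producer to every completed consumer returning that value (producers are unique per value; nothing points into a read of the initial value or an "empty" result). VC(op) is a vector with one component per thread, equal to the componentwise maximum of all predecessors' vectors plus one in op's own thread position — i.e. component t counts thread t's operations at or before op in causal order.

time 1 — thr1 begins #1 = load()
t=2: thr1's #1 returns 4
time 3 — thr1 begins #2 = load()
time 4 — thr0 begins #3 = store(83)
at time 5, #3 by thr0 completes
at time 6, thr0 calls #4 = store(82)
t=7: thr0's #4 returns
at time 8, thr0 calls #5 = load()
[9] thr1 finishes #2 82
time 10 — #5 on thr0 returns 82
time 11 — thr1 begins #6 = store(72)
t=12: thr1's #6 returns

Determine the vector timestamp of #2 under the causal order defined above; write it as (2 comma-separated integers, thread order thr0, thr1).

(2, 2)

#1 (invocation 1): nothing precedes it; thr1's component alone gives (0, 1)
#3 (invocation 4): nothing precedes it; thr0's component alone gives (1, 0)
VC(#4, invoked at 6): max of VC(#3)=(1, 0), then +1 on thread thr0 → (2, 0)
VC(#5, invoked at 8): max of VC(#4)=(2, 0), then +1 on thread thr0 → (3, 0)
VC(#2, invoked at 3): max of VC(#1)=(0, 1), VC(#4)=(2, 0), then +1 on thread thr1 → (2, 2)
VC(#6, invoked at 11): max of VC(#2)=(2, 2), then +1 on thread thr1 → (2, 3)
target: VC(#2) = (2, 2)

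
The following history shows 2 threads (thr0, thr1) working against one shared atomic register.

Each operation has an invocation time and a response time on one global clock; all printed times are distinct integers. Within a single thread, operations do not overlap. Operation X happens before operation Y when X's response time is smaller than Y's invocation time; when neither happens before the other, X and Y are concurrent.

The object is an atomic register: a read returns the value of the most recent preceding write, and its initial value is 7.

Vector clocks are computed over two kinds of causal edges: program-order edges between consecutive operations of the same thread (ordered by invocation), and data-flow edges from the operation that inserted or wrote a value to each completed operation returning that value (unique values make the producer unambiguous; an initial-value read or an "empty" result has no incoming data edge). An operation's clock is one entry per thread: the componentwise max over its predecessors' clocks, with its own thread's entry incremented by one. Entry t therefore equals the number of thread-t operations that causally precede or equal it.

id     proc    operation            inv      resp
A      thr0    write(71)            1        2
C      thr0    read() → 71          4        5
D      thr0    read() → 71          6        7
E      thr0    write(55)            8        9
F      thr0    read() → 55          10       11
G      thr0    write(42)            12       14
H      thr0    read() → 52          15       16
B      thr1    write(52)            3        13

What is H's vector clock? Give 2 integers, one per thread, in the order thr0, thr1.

(7, 1)

invoked at 3, B has no predecessors; its own thr1 bump gives (0, 1)
invoked at 1, A has no predecessors; its own thr0 bump gives (1, 0)
C (invocation 4): componentwise max over VC(A)=(1, 0), +1 at thr0, giving (2, 0)
D (invocation 6): componentwise max over VC(A)=(1, 0), VC(C)=(2, 0), +1 at thr0, giving (3, 0)
E (invocation 8): componentwise max over VC(D)=(3, 0), +1 at thr0, giving (4, 0)
F (invocation 10): componentwise max over VC(E)=(4, 0), +1 at thr0, giving (5, 0)
G (invocation 12): componentwise max over VC(F)=(5, 0), +1 at thr0, giving (6, 0)
H (invocation 15): componentwise max over VC(B)=(0, 1), VC(G)=(6, 0), +1 at thr0, giving (7, 1)
target: VC(H) = (7, 1)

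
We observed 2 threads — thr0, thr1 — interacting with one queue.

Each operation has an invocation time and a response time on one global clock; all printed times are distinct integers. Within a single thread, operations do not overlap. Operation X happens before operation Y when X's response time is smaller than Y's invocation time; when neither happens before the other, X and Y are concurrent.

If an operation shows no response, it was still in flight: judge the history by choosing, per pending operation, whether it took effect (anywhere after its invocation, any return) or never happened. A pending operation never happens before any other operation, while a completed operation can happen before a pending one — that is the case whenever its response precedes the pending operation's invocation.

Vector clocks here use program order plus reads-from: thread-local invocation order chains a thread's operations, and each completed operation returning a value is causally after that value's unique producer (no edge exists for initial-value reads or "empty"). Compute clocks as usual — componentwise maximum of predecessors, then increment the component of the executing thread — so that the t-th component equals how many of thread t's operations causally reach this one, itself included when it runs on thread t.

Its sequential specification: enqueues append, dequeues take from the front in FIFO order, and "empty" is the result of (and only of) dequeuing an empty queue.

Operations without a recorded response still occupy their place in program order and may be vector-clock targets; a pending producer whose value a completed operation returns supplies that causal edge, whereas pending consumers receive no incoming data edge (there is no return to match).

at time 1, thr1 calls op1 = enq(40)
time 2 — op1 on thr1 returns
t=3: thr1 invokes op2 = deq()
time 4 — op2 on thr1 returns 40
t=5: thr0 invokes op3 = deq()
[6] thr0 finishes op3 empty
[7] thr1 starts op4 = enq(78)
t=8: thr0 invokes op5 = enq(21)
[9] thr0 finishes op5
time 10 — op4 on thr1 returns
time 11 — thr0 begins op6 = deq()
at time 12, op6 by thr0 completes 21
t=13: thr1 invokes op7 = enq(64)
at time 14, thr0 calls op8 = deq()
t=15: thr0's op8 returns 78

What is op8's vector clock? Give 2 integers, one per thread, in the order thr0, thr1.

(4, 3)

op1, invoked 1, has no incoming edges; only thr1's bump applies → (0, 1)
op3, invoked 5, has no incoming edges; only thr0's bump applies → (1, 0)
invoked at 3, op2 merges VC(op1)=(0, 1) and bumps thr1's slot → (0, 2)
invoked at 8, op5 merges VC(op3)=(1, 0) and bumps thr0's slot → (2, 0)
invoked at 7, op4 merges VC(op2)=(0, 2) and bumps thr1's slot → (0, 3)
invoked at 11, op6 merges VC(op5)=(2, 0) and bumps thr0's slot → (3, 0)
invoked at 13, op7 merges VC(op4)=(0, 3) and bumps thr1's slot → (0, 4)
invoked at 14, op8 merges VC(op4)=(0, 3), VC(op6)=(3, 0) and bumps thr0's slot → (4, 3)
target: VC(op8) = (4, 3)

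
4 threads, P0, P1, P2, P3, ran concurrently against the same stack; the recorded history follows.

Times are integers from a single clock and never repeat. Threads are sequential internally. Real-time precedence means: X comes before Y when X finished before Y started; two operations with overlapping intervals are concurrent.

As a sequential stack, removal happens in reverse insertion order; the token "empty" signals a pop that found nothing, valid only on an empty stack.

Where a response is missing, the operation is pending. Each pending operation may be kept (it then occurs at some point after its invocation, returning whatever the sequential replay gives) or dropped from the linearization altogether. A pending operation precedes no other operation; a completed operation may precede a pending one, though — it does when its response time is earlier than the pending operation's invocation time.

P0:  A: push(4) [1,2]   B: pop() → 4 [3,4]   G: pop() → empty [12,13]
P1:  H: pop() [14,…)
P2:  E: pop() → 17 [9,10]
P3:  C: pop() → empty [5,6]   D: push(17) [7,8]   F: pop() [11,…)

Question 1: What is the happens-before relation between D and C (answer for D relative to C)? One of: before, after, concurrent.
Answer: after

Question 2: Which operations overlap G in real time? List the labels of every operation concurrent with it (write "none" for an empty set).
Answer: F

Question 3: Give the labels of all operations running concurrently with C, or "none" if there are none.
Answer: none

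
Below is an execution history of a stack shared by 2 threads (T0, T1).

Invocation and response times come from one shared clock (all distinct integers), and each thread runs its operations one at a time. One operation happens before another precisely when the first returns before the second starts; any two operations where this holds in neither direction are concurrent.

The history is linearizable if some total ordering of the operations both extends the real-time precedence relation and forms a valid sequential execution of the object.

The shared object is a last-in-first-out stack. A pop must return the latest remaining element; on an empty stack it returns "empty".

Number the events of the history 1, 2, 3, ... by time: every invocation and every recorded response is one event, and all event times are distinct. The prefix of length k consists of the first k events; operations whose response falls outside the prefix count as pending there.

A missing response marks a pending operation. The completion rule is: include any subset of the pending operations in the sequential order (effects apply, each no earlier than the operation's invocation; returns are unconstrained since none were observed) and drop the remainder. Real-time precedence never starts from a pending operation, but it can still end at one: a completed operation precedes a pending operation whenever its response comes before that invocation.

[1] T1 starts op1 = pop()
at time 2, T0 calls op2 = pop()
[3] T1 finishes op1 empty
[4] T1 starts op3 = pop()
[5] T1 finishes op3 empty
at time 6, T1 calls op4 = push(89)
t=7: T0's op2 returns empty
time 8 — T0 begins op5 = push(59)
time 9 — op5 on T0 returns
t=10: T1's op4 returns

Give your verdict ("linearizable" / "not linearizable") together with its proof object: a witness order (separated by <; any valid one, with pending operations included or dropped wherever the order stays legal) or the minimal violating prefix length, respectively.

after step 1 (op1 pop() → empty): stack <>
after step 2 (op2 pop() → empty): stack <>
after step 3 (op3 pop() → empty): stack <>
after step 4 (op4 push(89)): stack <89>
after step 5 (op5 push(59)): stack <89,59>

linearizable — witness: op1 < op2 < op3 < op4 < op5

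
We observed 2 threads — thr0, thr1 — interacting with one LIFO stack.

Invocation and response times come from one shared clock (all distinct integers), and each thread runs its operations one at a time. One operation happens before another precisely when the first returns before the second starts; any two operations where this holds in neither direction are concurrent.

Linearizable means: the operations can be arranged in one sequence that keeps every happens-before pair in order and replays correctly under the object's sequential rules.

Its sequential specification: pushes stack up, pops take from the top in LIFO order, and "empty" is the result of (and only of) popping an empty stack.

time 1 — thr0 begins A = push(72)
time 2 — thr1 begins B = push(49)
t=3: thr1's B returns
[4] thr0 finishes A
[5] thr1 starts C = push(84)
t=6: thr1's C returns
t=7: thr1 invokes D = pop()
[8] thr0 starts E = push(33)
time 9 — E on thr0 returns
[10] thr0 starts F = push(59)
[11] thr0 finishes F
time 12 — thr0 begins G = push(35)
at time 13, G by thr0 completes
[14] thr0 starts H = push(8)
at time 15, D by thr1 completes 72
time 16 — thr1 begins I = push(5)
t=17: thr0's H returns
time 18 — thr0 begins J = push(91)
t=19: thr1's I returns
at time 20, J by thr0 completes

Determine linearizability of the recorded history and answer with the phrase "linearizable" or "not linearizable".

already the first 15 events (up to D's response at time 15) admit no linearization; the first 14 still do
all 8 real-time-respecting orders fail — 7 completed LIFO stack operations, no legal replay
include/drop combinations of the 1 pending operation (H) were all tried; none helps
for example A, B, C, D, E, F, G (pending dropped) fails at step 4: D pop() → 72 is not legal there
for example A, B, C, E, D, F, G (pending dropped) fails at step 5: D pop() → 72 is not legal there

not linearizable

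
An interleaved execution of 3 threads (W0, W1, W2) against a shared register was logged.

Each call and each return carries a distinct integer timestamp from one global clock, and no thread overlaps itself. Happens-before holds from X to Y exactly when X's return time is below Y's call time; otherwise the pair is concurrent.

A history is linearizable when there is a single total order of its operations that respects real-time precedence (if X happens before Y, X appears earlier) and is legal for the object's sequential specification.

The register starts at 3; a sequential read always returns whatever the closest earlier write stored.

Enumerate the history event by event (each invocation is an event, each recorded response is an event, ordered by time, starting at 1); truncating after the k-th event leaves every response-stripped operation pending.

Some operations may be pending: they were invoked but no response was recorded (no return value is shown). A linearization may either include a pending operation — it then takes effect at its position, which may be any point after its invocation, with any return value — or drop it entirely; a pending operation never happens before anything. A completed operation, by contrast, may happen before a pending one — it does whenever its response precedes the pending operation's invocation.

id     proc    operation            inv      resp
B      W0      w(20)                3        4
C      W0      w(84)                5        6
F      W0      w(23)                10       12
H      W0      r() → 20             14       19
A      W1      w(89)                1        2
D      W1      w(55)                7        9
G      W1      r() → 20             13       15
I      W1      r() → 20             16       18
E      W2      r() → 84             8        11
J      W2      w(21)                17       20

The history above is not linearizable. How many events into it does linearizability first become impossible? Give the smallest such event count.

15

one valid order for events 1..14 is A, B, C, E, D, F:
after step 1 (A w(89)): value 89
after step 2 (B w(20)): value 20
after step 3 (C w(84)): value 84
after step 4 (E r() → 84): value 84
after step 5 (D w(55)): value 55
after step 6 (F w(23)): value 23
include event 15 — G responding at 15 — and every candidate order breaks
no escape via the 1 pending operation (H): every completion choice fails
sample order A, B, C, D, E, F, G (pending dropped) stalls at step 5 — E r() → 84 has no legal effect
sample order A, B, C, D, F, E, G (pending dropped) stalls at step 6 — E r() → 84 has no legal effect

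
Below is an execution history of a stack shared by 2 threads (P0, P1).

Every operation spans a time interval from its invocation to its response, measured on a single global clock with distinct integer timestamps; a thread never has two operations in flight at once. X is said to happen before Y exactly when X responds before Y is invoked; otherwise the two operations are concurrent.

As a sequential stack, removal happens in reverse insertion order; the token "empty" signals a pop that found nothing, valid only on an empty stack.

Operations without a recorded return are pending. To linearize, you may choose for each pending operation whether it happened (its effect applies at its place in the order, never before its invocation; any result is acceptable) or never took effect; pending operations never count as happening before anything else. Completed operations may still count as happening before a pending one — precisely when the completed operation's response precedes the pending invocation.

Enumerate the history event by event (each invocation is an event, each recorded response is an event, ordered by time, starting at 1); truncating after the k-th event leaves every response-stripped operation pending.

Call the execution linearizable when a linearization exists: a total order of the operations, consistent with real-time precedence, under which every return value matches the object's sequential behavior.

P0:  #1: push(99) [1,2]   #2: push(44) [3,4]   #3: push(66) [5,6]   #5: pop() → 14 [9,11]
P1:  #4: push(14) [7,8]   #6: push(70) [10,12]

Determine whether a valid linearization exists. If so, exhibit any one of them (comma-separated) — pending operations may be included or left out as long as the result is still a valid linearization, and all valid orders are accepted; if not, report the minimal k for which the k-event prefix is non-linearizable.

step 1: #1 push(99) — stack <99>
step 2: #2 push(44) — stack <99,44>
step 3: #3 push(66) — stack <99,44,66>
step 4: #4 push(14) — stack <99,44,66,14>
step 5: #5 pop() → 14 — stack <99,44,66>
step 6: #6 push(70) — stack <99,44,66,70>

linearizable — witness: #1, #2, #3, #4, #5, #6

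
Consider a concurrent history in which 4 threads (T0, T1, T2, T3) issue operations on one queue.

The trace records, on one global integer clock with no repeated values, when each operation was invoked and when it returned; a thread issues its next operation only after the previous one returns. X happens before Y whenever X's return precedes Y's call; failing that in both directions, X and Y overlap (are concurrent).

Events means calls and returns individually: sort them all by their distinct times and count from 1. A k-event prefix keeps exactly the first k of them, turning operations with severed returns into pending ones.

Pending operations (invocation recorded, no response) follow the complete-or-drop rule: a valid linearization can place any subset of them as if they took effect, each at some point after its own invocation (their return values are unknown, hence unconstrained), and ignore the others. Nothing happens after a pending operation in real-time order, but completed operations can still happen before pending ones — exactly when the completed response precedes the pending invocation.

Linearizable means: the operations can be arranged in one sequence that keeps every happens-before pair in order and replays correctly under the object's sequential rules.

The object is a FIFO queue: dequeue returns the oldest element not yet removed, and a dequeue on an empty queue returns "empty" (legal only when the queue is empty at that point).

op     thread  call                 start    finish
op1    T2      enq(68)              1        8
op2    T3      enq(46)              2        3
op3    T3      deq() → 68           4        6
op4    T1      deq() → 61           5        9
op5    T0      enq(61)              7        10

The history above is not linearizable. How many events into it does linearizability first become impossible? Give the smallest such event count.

9

one valid order for events 1..8 is op1, op2, op3:
1. op1 enq(68), leaving queue <68>
2. op2 enq(46), leaving queue <68,46>
3. op3 deq() → 68, leaving queue <46>
with event 9 included (op4 responding at time 9), all real-time-consistent orders fail
every completion of the 1 pending operation (op5) was checked; none linearizes
take op1, op2, op3, op4 (pending dropped): step 4 already fails, because op4 deq() → 61 cannot occur there
take op1, op2, op4, op3 (pending dropped): step 3 already fails, because op4 deq() → 61 cannot occur there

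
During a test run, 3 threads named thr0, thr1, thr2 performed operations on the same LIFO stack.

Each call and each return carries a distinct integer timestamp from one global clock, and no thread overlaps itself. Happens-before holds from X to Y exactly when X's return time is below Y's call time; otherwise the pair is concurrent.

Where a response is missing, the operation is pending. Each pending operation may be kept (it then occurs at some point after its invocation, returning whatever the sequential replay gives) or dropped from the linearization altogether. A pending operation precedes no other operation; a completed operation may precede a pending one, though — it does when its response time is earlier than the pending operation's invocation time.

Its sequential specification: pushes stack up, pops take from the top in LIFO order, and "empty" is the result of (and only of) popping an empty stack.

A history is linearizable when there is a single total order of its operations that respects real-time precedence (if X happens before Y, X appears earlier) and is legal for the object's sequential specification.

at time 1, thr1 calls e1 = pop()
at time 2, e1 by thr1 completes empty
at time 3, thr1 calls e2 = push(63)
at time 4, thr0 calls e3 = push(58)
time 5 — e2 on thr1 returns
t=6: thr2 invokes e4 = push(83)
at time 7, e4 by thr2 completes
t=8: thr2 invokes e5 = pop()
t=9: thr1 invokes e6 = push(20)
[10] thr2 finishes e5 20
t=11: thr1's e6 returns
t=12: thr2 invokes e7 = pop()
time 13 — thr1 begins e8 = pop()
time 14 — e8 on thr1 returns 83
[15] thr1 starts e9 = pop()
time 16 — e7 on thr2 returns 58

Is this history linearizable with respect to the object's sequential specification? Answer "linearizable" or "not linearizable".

witness order: e1, e2, e3, e4, e6, e5, e8, e7
step 1: e1 pop() → empty — stack <>
step 2: e2 push(63) — stack <63>
step 3: e3 push(58) (pending, included) — stack <63,58>
step 4: e4 push(83) — stack <63,58,83>
step 5: e6 push(20) — stack <63,58,83,20>
step 6: e5 pop() → 20 — stack <63,58,83>
step 7: e8 pop() → 83 — stack <63,58>
step 8: e7 pop() → 58 — stack <63>

linearizable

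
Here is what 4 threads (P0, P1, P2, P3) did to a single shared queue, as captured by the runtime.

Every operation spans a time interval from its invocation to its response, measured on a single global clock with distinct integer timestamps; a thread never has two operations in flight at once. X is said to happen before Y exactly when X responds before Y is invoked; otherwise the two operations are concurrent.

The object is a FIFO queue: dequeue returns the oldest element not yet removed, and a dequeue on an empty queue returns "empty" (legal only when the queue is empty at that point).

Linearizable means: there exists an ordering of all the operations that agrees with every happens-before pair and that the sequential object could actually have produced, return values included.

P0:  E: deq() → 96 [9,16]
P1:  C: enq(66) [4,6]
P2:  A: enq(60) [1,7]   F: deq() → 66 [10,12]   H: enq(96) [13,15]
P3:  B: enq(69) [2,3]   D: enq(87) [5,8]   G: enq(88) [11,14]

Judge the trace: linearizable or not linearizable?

not linearizable

cut after 15 events: linearizable; cut after 16 events (E responds, time 16): not linearizable
every one of the 96 real-time-consistent orders over 8 completed queue ops fails the sequential spec
sample order A, B, C, D, E, F, G, H stalls at step 5 — E deq() → 96 has no legal effect
sample order A, B, C, D, E, F, H, G stalls at step 5 — E deq() → 96 has no legal effect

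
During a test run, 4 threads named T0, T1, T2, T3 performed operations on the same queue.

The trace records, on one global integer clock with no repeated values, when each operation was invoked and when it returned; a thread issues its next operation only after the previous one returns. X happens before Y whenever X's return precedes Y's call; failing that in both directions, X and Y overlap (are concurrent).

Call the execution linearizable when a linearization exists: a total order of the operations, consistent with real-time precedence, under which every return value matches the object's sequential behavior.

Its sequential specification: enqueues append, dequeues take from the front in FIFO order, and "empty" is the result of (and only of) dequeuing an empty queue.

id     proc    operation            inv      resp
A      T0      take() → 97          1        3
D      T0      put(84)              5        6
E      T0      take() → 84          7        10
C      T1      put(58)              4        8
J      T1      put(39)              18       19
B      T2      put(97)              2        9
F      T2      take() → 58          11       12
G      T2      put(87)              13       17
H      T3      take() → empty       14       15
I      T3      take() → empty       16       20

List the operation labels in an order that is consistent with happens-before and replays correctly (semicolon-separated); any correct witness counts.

B; A; D; C; E; F; H; I; G; J

after step 1 (B put(97)): queue <97>
after step 2 (A take() → 97): queue <>
after step 3 (D put(84)): queue <84>
after step 4 (C put(58)): queue <84,58>
after step 5 (E take() → 84): queue <58>
after step 6 (F take() → 58): queue <>
after step 7 (H take() → empty): queue <>
after step 8 (I take() → empty): queue <>
after step 9 (G put(87)): queue <87>
after step 10 (J put(39)): queue <87,39>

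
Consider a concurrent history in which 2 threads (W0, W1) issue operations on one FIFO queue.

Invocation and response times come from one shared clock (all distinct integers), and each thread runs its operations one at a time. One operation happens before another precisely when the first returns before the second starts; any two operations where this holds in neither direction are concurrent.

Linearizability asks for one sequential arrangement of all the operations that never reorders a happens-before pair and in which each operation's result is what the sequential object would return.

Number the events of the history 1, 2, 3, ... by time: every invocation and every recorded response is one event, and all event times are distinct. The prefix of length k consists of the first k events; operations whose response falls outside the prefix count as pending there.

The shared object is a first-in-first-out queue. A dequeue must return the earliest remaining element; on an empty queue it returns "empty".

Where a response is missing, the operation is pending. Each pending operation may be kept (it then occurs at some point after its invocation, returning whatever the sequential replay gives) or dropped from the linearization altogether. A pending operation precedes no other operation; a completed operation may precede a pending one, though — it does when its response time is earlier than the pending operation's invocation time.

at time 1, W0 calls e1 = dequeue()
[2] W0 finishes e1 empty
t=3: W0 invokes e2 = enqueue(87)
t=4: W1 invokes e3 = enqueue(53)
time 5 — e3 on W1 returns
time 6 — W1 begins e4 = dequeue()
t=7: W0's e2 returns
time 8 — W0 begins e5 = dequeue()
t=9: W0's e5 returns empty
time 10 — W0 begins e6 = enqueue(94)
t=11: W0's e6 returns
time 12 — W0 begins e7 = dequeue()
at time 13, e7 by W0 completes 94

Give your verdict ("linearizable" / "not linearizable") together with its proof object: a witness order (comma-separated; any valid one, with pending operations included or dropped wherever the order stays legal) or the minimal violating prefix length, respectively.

cut after 8 events: linearizable; cut after 9 events (e5 responds, time 9): not linearizable
2 orders of the 4 completed FIFO queue ops respect real time; none is legal
no completion choice of the 1 pending operation (e4) rescues it — every subset was tried
e.g. e1, e2, e3, e5 (pending dropped): illegal at step 4, since e5 dequeue() → empty cannot apply there
e.g. e1, e3, e2, e5 (pending dropped): illegal at step 4, since e5 dequeue() → empty cannot apply there

not linearizable — minimal violating prefix: 9 events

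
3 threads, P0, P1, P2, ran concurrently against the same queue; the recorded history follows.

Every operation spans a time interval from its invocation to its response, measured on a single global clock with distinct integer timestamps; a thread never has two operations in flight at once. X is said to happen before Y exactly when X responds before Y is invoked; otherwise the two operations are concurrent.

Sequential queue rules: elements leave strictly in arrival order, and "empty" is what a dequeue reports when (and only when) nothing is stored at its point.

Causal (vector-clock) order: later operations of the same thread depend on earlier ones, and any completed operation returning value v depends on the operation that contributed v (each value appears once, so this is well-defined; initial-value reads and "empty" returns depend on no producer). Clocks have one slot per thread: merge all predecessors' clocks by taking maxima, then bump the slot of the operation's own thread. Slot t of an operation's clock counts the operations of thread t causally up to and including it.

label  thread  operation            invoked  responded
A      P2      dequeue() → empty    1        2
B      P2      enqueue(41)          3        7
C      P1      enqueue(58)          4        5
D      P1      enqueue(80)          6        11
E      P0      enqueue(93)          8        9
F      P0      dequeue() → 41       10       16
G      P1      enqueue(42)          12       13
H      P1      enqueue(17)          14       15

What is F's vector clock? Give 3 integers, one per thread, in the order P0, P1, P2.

VC(A, invoked at 1): no causal predecessors; +1 on P2 → (0, 0, 1)
VC(C, invoked at 4): no causal predecessors; +1 on P1 → (0, 1, 0)
VC(E, invoked at 8): no causal predecessors; +1 on P0 → (1, 0, 0)
merge at B (invoked 3): VC(A)=(0, 0, 1), own-thread bump on P2 → (0, 0, 2)
merge at D (invoked 6): VC(C)=(0, 1, 0), own-thread bump on P1 → (0, 2, 0)
merge at G (invoked 12): VC(D)=(0, 2, 0), own-thread bump on P1 → (0, 3, 0)
merge at H (invoked 14): VC(G)=(0, 3, 0), own-thread bump on P1 → (0, 4, 0)
merge at F (invoked 10): VC(B)=(0, 0, 2), VC(E)=(1, 0, 0), own-thread bump on P0 → (2, 0, 2)
target: VC(F) = (2, 0, 2)

(2, 0, 2)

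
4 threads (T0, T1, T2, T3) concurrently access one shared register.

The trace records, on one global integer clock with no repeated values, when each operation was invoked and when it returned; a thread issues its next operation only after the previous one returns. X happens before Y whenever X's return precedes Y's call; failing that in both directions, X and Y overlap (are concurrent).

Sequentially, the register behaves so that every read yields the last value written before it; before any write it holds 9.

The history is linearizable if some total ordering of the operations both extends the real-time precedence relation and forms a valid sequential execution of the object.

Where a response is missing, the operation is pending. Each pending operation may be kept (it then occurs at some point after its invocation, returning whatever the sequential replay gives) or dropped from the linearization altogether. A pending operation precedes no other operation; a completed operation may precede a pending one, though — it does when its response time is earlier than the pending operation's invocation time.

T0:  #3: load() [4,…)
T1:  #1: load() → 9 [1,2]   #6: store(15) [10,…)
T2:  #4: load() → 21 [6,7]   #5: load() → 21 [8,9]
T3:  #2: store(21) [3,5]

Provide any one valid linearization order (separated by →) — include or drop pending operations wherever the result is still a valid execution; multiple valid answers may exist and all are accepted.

step 1: #1 load() → 9 — value 9
step 2: #2 store(21) — value 21
step 3: #3 load() (pending, included) — value 21
step 4: #4 load() → 21 — value 21
step 5: #5 load() → 21 — value 21

#1 → #2 → #3 → #4 → #5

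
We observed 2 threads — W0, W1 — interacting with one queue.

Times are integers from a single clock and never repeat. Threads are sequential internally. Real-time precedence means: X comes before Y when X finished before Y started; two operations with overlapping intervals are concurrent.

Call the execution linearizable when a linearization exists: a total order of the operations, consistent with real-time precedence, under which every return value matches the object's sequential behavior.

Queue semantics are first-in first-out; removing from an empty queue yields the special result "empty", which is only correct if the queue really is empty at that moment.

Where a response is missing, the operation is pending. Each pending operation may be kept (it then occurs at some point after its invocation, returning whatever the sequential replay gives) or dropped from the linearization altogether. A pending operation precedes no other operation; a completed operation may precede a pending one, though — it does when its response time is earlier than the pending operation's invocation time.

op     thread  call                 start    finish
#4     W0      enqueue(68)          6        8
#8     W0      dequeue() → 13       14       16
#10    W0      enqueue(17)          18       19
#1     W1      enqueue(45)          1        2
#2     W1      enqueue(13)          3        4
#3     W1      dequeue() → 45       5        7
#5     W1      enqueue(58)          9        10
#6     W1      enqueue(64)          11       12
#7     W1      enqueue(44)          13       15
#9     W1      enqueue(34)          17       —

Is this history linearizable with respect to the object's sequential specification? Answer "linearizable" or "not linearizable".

witness order: #1, #2, #3, #4, #5, #6, #7, #8, #9, #10
1. #1 enqueue(45), leaving queue <45>
2. #2 enqueue(13), leaving queue <45,13>
3. #3 dequeue() → 45, leaving queue <13>
4. #4 enqueue(68), leaving queue <13,68>
5. #5 enqueue(58), leaving queue <13,68,58>
6. #6 enqueue(64), leaving queue <13,68,58,64>
7. #7 enqueue(44), leaving queue <13,68,58,64,44>
8. #8 dequeue() → 13, leaving queue <68,58,64,44>
9. #9 enqueue(34) (pending, included), leaving queue <68,58,64,44,34>
10. #10 enqueue(17), leaving queue <68,58,64,44,34,17>

linearizable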